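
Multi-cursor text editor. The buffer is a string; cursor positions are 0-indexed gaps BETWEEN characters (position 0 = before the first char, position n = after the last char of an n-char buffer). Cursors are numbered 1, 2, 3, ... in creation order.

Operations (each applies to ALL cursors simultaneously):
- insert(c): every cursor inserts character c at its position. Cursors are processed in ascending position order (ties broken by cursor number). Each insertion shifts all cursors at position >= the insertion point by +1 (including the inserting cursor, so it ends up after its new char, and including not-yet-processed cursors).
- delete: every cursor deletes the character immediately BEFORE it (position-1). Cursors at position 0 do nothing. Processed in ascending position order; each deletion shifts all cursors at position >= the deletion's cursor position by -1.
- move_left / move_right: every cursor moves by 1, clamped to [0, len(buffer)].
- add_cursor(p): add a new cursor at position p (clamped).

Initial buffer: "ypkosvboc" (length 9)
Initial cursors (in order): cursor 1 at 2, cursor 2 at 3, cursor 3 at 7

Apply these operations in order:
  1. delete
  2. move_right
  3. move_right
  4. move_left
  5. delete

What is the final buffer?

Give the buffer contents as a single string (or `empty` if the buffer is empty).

After op 1 (delete): buffer="yosvoc" (len 6), cursors c1@1 c2@1 c3@4, authorship ......
After op 2 (move_right): buffer="yosvoc" (len 6), cursors c1@2 c2@2 c3@5, authorship ......
After op 3 (move_right): buffer="yosvoc" (len 6), cursors c1@3 c2@3 c3@6, authorship ......
After op 4 (move_left): buffer="yosvoc" (len 6), cursors c1@2 c2@2 c3@5, authorship ......
After op 5 (delete): buffer="svc" (len 3), cursors c1@0 c2@0 c3@2, authorship ...

Answer: svc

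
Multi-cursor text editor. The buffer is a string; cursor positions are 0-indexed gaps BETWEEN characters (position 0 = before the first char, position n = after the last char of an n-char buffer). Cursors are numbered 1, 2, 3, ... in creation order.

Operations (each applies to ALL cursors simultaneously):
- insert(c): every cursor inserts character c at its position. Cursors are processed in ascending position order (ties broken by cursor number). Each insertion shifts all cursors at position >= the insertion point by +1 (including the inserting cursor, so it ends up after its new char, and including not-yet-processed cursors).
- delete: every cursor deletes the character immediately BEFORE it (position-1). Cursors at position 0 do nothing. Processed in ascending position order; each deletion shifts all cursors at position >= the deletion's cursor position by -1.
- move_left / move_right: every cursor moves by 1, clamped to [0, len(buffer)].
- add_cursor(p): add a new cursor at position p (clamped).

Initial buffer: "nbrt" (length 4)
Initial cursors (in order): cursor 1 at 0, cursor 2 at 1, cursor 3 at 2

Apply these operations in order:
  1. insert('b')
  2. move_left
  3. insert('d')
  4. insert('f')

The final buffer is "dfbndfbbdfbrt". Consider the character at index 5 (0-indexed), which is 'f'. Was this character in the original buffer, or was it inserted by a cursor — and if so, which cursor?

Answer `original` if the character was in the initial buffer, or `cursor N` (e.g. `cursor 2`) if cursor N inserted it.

After op 1 (insert('b')): buffer="bnbbbrt" (len 7), cursors c1@1 c2@3 c3@5, authorship 1.2.3..
After op 2 (move_left): buffer="bnbbbrt" (len 7), cursors c1@0 c2@2 c3@4, authorship 1.2.3..
After op 3 (insert('d')): buffer="dbndbbdbrt" (len 10), cursors c1@1 c2@4 c3@7, authorship 11.22.33..
After op 4 (insert('f')): buffer="dfbndfbbdfbrt" (len 13), cursors c1@2 c2@6 c3@10, authorship 111.222.333..
Authorship (.=original, N=cursor N): 1 1 1 . 2 2 2 . 3 3 3 . .
Index 5: author = 2

Answer: cursor 2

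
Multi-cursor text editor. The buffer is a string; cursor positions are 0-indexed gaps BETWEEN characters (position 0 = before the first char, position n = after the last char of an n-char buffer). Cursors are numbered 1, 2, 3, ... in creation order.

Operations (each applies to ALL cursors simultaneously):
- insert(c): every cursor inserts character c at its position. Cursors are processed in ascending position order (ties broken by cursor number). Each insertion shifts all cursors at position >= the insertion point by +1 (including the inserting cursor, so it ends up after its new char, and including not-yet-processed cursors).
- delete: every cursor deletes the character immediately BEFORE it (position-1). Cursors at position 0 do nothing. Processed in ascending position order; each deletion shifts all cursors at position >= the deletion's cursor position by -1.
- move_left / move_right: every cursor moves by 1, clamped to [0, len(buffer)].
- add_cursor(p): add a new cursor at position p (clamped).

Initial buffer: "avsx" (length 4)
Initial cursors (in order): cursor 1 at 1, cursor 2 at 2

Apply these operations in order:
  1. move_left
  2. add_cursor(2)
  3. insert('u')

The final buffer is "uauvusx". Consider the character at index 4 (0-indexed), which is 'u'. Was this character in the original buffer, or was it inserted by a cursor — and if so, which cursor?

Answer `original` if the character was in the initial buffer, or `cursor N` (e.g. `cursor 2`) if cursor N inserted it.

After op 1 (move_left): buffer="avsx" (len 4), cursors c1@0 c2@1, authorship ....
After op 2 (add_cursor(2)): buffer="avsx" (len 4), cursors c1@0 c2@1 c3@2, authorship ....
After op 3 (insert('u')): buffer="uauvusx" (len 7), cursors c1@1 c2@3 c3@5, authorship 1.2.3..
Authorship (.=original, N=cursor N): 1 . 2 . 3 . .
Index 4: author = 3

Answer: cursor 3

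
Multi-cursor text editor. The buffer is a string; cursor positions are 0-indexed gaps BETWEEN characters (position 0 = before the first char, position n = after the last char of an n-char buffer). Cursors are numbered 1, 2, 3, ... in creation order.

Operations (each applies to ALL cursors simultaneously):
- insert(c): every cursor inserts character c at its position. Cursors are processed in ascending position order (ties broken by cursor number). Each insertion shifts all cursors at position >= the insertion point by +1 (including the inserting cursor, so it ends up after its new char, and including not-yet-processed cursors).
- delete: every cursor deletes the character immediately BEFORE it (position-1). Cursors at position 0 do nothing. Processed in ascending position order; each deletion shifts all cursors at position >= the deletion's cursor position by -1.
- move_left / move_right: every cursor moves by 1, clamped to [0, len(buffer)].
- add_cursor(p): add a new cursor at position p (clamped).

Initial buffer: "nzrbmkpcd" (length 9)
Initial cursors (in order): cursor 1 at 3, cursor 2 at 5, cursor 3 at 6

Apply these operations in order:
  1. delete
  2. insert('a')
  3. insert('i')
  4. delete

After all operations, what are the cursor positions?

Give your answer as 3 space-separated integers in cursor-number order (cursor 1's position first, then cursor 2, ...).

After op 1 (delete): buffer="nzbpcd" (len 6), cursors c1@2 c2@3 c3@3, authorship ......
After op 2 (insert('a')): buffer="nzabaapcd" (len 9), cursors c1@3 c2@6 c3@6, authorship ..1.23...
After op 3 (insert('i')): buffer="nzaibaaiipcd" (len 12), cursors c1@4 c2@9 c3@9, authorship ..11.2323...
After op 4 (delete): buffer="nzabaapcd" (len 9), cursors c1@3 c2@6 c3@6, authorship ..1.23...

Answer: 3 6 6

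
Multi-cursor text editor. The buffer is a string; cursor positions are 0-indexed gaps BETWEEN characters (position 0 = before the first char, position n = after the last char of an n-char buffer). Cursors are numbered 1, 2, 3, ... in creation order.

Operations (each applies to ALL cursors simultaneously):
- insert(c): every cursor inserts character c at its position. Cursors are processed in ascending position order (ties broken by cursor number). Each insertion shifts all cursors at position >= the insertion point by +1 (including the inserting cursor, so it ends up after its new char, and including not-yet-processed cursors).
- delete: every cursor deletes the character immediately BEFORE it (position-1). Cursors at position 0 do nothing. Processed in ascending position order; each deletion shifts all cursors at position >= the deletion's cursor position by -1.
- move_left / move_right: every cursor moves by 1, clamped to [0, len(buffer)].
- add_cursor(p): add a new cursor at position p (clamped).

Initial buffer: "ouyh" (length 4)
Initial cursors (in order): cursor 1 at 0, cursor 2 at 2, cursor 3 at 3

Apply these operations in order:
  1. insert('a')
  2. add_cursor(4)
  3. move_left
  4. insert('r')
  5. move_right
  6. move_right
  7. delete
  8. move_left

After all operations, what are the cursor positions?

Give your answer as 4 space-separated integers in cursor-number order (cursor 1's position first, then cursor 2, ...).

Answer: 1 4 6 4

Derivation:
After op 1 (insert('a')): buffer="aouayah" (len 7), cursors c1@1 c2@4 c3@6, authorship 1..2.3.
After op 2 (add_cursor(4)): buffer="aouayah" (len 7), cursors c1@1 c2@4 c4@4 c3@6, authorship 1..2.3.
After op 3 (move_left): buffer="aouayah" (len 7), cursors c1@0 c2@3 c4@3 c3@5, authorship 1..2.3.
After op 4 (insert('r')): buffer="raourrayrah" (len 11), cursors c1@1 c2@6 c4@6 c3@9, authorship 11..242.33.
After op 5 (move_right): buffer="raourrayrah" (len 11), cursors c1@2 c2@7 c4@7 c3@10, authorship 11..242.33.
After op 6 (move_right): buffer="raourrayrah" (len 11), cursors c1@3 c2@8 c4@8 c3@11, authorship 11..242.33.
After op 7 (delete): buffer="raurrra" (len 7), cursors c1@2 c2@5 c4@5 c3@7, authorship 11.2433
After op 8 (move_left): buffer="raurrra" (len 7), cursors c1@1 c2@4 c4@4 c3@6, authorship 11.2433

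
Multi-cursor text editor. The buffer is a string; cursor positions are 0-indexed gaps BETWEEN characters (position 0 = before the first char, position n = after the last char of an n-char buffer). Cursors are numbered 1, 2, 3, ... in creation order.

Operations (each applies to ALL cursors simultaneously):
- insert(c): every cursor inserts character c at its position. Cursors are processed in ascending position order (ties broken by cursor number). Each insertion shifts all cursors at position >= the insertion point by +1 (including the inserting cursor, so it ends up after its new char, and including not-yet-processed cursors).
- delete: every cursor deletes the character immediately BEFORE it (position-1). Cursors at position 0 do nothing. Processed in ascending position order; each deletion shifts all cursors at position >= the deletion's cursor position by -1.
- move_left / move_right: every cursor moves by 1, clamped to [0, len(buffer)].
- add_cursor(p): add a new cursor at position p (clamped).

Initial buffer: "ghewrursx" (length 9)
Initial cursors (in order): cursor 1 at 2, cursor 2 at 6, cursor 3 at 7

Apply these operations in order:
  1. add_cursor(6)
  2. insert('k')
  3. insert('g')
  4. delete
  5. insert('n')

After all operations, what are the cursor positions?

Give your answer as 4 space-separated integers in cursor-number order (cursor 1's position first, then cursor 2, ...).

After op 1 (add_cursor(6)): buffer="ghewrursx" (len 9), cursors c1@2 c2@6 c4@6 c3@7, authorship .........
After op 2 (insert('k')): buffer="ghkewrukkrksx" (len 13), cursors c1@3 c2@9 c4@9 c3@11, authorship ..1....24.3..
After op 3 (insert('g')): buffer="ghkgewrukkggrkgsx" (len 17), cursors c1@4 c2@12 c4@12 c3@15, authorship ..11....2424.33..
After op 4 (delete): buffer="ghkewrukkrksx" (len 13), cursors c1@3 c2@9 c4@9 c3@11, authorship ..1....24.3..
After op 5 (insert('n')): buffer="ghknewrukknnrknsx" (len 17), cursors c1@4 c2@12 c4@12 c3@15, authorship ..11....2424.33..

Answer: 4 12 15 12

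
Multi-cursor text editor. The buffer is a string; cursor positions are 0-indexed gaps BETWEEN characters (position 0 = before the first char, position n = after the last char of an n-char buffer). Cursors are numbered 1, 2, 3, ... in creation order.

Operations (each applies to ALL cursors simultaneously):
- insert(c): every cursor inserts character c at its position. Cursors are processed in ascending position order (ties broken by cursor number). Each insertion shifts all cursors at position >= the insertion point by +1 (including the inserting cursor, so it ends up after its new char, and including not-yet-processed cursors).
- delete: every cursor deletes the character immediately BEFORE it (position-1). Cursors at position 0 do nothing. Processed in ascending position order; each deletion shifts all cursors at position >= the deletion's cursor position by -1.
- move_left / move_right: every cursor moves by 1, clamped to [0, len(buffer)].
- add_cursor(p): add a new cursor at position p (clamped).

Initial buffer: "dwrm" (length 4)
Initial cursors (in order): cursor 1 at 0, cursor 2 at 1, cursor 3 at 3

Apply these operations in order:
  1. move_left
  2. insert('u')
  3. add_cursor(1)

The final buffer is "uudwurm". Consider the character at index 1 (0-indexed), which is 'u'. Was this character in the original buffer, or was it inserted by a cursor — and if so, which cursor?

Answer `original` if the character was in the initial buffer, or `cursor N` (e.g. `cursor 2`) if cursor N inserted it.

After op 1 (move_left): buffer="dwrm" (len 4), cursors c1@0 c2@0 c3@2, authorship ....
After op 2 (insert('u')): buffer="uudwurm" (len 7), cursors c1@2 c2@2 c3@5, authorship 12..3..
After op 3 (add_cursor(1)): buffer="uudwurm" (len 7), cursors c4@1 c1@2 c2@2 c3@5, authorship 12..3..
Authorship (.=original, N=cursor N): 1 2 . . 3 . .
Index 1: author = 2

Answer: cursor 2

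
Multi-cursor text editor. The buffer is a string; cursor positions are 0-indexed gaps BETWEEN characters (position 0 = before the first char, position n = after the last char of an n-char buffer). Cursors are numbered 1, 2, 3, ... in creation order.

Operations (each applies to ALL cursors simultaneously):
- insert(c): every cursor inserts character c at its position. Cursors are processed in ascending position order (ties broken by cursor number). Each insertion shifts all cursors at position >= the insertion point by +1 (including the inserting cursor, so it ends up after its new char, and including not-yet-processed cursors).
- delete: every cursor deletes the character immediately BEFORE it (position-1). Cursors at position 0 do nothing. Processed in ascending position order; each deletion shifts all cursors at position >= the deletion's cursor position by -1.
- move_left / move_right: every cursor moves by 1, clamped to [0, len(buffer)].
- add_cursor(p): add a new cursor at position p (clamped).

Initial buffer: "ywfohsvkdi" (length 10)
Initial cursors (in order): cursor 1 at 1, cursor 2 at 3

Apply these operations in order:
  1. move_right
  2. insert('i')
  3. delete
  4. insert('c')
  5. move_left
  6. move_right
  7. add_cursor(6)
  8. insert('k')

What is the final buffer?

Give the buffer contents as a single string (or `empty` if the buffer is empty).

After op 1 (move_right): buffer="ywfohsvkdi" (len 10), cursors c1@2 c2@4, authorship ..........
After op 2 (insert('i')): buffer="ywifoihsvkdi" (len 12), cursors c1@3 c2@6, authorship ..1..2......
After op 3 (delete): buffer="ywfohsvkdi" (len 10), cursors c1@2 c2@4, authorship ..........
After op 4 (insert('c')): buffer="ywcfochsvkdi" (len 12), cursors c1@3 c2@6, authorship ..1..2......
After op 5 (move_left): buffer="ywcfochsvkdi" (len 12), cursors c1@2 c2@5, authorship ..1..2......
After op 6 (move_right): buffer="ywcfochsvkdi" (len 12), cursors c1@3 c2@6, authorship ..1..2......
After op 7 (add_cursor(6)): buffer="ywcfochsvkdi" (len 12), cursors c1@3 c2@6 c3@6, authorship ..1..2......
After op 8 (insert('k')): buffer="ywckfockkhsvkdi" (len 15), cursors c1@4 c2@9 c3@9, authorship ..11..223......

Answer: ywckfockkhsvkdi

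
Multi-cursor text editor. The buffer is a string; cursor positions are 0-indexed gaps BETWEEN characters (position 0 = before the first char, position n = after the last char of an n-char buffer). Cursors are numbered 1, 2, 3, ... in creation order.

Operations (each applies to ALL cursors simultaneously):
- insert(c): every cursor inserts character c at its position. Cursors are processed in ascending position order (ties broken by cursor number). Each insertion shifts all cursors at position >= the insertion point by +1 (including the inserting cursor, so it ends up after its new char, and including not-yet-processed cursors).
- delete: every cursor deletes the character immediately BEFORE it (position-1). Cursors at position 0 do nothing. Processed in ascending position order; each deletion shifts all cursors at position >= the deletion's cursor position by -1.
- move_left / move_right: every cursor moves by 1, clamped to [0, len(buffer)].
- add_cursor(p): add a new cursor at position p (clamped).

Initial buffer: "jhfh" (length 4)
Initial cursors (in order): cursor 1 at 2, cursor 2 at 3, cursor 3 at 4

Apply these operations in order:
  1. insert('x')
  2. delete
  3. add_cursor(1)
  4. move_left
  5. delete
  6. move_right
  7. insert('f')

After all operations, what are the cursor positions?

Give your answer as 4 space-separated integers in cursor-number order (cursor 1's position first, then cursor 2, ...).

After op 1 (insert('x')): buffer="jhxfxhx" (len 7), cursors c1@3 c2@5 c3@7, authorship ..1.2.3
After op 2 (delete): buffer="jhfh" (len 4), cursors c1@2 c2@3 c3@4, authorship ....
After op 3 (add_cursor(1)): buffer="jhfh" (len 4), cursors c4@1 c1@2 c2@3 c3@4, authorship ....
After op 4 (move_left): buffer="jhfh" (len 4), cursors c4@0 c1@1 c2@2 c3@3, authorship ....
After op 5 (delete): buffer="h" (len 1), cursors c1@0 c2@0 c3@0 c4@0, authorship .
After op 6 (move_right): buffer="h" (len 1), cursors c1@1 c2@1 c3@1 c4@1, authorship .
After op 7 (insert('f')): buffer="hffff" (len 5), cursors c1@5 c2@5 c3@5 c4@5, authorship .1234

Answer: 5 5 5 5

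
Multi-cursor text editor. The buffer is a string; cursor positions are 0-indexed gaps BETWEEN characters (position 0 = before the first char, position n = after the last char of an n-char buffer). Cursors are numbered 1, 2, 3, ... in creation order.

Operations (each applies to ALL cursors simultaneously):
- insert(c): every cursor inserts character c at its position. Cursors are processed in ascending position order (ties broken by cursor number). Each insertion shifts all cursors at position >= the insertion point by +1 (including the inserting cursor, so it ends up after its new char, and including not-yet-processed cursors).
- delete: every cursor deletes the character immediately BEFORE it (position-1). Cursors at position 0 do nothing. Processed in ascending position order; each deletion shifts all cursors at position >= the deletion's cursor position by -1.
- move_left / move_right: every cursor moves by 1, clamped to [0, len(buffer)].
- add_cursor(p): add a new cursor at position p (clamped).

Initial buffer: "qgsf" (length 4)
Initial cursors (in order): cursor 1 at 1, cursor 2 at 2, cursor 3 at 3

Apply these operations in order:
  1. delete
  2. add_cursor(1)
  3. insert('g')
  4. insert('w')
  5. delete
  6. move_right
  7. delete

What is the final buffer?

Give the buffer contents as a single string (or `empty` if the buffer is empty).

Answer: g

Derivation:
After op 1 (delete): buffer="f" (len 1), cursors c1@0 c2@0 c3@0, authorship .
After op 2 (add_cursor(1)): buffer="f" (len 1), cursors c1@0 c2@0 c3@0 c4@1, authorship .
After op 3 (insert('g')): buffer="gggfg" (len 5), cursors c1@3 c2@3 c3@3 c4@5, authorship 123.4
After op 4 (insert('w')): buffer="gggwwwfgw" (len 9), cursors c1@6 c2@6 c3@6 c4@9, authorship 123123.44
After op 5 (delete): buffer="gggfg" (len 5), cursors c1@3 c2@3 c3@3 c4@5, authorship 123.4
After op 6 (move_right): buffer="gggfg" (len 5), cursors c1@4 c2@4 c3@4 c4@5, authorship 123.4
After op 7 (delete): buffer="g" (len 1), cursors c1@1 c2@1 c3@1 c4@1, authorship 1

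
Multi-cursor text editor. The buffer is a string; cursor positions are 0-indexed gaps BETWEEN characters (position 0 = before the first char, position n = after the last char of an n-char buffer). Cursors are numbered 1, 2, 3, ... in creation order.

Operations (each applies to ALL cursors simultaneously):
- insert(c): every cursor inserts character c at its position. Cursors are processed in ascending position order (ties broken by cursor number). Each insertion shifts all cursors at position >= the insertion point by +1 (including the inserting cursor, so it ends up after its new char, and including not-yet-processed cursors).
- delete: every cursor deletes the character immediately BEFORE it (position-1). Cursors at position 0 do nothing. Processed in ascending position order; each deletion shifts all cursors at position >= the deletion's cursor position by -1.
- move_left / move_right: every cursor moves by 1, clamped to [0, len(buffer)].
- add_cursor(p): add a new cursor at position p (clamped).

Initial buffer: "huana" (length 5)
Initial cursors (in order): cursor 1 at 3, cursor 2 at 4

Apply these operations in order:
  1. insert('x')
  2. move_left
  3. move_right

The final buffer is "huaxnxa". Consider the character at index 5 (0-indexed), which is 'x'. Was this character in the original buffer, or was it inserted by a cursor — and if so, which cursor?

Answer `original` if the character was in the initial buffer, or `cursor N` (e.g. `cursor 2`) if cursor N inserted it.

After op 1 (insert('x')): buffer="huaxnxa" (len 7), cursors c1@4 c2@6, authorship ...1.2.
After op 2 (move_left): buffer="huaxnxa" (len 7), cursors c1@3 c2@5, authorship ...1.2.
After op 3 (move_right): buffer="huaxnxa" (len 7), cursors c1@4 c2@6, authorship ...1.2.
Authorship (.=original, N=cursor N): . . . 1 . 2 .
Index 5: author = 2

Answer: cursor 2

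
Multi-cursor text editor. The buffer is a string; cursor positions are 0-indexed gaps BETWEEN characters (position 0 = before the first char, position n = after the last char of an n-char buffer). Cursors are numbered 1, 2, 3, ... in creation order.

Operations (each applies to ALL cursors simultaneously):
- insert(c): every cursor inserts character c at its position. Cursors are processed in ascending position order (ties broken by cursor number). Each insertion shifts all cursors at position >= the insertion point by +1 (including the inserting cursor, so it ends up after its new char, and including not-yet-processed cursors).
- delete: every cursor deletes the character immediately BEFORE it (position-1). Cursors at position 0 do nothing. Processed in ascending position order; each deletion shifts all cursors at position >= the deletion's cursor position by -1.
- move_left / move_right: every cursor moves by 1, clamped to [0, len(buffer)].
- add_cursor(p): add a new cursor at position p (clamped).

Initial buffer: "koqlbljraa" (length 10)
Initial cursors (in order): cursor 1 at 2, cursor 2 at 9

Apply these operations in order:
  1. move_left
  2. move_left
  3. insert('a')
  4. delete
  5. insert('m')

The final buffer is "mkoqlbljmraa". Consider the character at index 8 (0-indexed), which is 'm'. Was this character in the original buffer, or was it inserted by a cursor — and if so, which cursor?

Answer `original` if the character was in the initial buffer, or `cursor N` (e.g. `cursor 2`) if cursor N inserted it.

Answer: cursor 2

Derivation:
After op 1 (move_left): buffer="koqlbljraa" (len 10), cursors c1@1 c2@8, authorship ..........
After op 2 (move_left): buffer="koqlbljraa" (len 10), cursors c1@0 c2@7, authorship ..........
After op 3 (insert('a')): buffer="akoqlbljaraa" (len 12), cursors c1@1 c2@9, authorship 1.......2...
After op 4 (delete): buffer="koqlbljraa" (len 10), cursors c1@0 c2@7, authorship ..........
After op 5 (insert('m')): buffer="mkoqlbljmraa" (len 12), cursors c1@1 c2@9, authorship 1.......2...
Authorship (.=original, N=cursor N): 1 . . . . . . . 2 . . .
Index 8: author = 2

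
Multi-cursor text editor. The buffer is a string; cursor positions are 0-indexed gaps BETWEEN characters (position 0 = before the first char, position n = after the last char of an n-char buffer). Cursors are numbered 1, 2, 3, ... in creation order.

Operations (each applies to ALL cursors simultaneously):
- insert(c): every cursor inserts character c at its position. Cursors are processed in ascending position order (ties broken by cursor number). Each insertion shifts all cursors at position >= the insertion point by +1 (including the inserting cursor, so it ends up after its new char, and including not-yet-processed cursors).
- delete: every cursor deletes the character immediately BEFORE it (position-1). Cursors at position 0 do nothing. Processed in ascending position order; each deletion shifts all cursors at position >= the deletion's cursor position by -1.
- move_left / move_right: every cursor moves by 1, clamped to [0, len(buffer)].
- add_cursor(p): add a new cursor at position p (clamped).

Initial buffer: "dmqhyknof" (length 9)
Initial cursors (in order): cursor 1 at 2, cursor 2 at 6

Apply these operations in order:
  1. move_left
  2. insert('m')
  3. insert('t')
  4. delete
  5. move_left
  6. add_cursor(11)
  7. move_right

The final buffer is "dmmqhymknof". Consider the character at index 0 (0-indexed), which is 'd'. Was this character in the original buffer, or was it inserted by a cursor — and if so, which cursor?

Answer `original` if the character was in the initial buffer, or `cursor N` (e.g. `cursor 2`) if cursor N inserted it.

After op 1 (move_left): buffer="dmqhyknof" (len 9), cursors c1@1 c2@5, authorship .........
After op 2 (insert('m')): buffer="dmmqhymknof" (len 11), cursors c1@2 c2@7, authorship .1....2....
After op 3 (insert('t')): buffer="dmtmqhymtknof" (len 13), cursors c1@3 c2@9, authorship .11....22....
After op 4 (delete): buffer="dmmqhymknof" (len 11), cursors c1@2 c2@7, authorship .1....2....
After op 5 (move_left): buffer="dmmqhymknof" (len 11), cursors c1@1 c2@6, authorship .1....2....
After op 6 (add_cursor(11)): buffer="dmmqhymknof" (len 11), cursors c1@1 c2@6 c3@11, authorship .1....2....
After op 7 (move_right): buffer="dmmqhymknof" (len 11), cursors c1@2 c2@7 c3@11, authorship .1....2....
Authorship (.=original, N=cursor N): . 1 . . . . 2 . . . .
Index 0: author = original

Answer: original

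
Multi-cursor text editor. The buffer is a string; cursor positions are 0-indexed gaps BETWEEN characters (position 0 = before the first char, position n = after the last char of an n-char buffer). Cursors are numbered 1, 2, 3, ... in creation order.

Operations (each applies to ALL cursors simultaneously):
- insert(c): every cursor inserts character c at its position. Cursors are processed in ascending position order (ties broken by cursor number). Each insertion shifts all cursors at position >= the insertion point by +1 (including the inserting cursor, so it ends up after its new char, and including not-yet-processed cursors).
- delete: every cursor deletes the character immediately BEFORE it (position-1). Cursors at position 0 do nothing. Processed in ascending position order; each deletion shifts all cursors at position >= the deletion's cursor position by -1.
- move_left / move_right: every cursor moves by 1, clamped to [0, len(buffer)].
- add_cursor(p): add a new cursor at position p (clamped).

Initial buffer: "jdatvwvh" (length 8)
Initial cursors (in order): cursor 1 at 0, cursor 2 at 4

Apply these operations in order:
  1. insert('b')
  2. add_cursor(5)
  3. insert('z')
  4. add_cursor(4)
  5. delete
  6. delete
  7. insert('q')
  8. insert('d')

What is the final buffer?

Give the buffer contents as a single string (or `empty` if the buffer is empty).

Answer: qqddaqqddvwvh

Derivation:
After op 1 (insert('b')): buffer="bjdatbvwvh" (len 10), cursors c1@1 c2@6, authorship 1....2....
After op 2 (add_cursor(5)): buffer="bjdatbvwvh" (len 10), cursors c1@1 c3@5 c2@6, authorship 1....2....
After op 3 (insert('z')): buffer="bzjdatzbzvwvh" (len 13), cursors c1@2 c3@7 c2@9, authorship 11....322....
After op 4 (add_cursor(4)): buffer="bzjdatzbzvwvh" (len 13), cursors c1@2 c4@4 c3@7 c2@9, authorship 11....322....
After op 5 (delete): buffer="bjatbvwvh" (len 9), cursors c1@1 c4@2 c3@4 c2@5, authorship 1...2....
After op 6 (delete): buffer="avwvh" (len 5), cursors c1@0 c4@0 c2@1 c3@1, authorship .....
After op 7 (insert('q')): buffer="qqaqqvwvh" (len 9), cursors c1@2 c4@2 c2@5 c3@5, authorship 14.23....
After op 8 (insert('d')): buffer="qqddaqqddvwvh" (len 13), cursors c1@4 c4@4 c2@9 c3@9, authorship 1414.2323....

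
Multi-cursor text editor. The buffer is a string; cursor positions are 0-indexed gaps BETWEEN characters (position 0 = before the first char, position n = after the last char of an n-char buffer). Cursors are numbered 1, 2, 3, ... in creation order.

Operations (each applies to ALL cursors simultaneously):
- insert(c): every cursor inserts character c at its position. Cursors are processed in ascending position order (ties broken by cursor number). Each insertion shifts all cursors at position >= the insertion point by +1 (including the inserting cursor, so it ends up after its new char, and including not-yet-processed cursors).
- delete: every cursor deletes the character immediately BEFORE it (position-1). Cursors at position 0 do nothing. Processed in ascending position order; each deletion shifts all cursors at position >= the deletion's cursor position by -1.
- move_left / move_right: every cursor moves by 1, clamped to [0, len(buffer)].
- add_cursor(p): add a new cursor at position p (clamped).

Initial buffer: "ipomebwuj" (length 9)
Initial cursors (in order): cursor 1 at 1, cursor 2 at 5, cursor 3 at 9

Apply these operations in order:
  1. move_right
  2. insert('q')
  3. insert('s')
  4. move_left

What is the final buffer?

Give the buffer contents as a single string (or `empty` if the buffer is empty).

Answer: ipqsomebqswujqs

Derivation:
After op 1 (move_right): buffer="ipomebwuj" (len 9), cursors c1@2 c2@6 c3@9, authorship .........
After op 2 (insert('q')): buffer="ipqomebqwujq" (len 12), cursors c1@3 c2@8 c3@12, authorship ..1....2...3
After op 3 (insert('s')): buffer="ipqsomebqswujqs" (len 15), cursors c1@4 c2@10 c3@15, authorship ..11....22...33
After op 4 (move_left): buffer="ipqsomebqswujqs" (len 15), cursors c1@3 c2@9 c3@14, authorship ..11....22...33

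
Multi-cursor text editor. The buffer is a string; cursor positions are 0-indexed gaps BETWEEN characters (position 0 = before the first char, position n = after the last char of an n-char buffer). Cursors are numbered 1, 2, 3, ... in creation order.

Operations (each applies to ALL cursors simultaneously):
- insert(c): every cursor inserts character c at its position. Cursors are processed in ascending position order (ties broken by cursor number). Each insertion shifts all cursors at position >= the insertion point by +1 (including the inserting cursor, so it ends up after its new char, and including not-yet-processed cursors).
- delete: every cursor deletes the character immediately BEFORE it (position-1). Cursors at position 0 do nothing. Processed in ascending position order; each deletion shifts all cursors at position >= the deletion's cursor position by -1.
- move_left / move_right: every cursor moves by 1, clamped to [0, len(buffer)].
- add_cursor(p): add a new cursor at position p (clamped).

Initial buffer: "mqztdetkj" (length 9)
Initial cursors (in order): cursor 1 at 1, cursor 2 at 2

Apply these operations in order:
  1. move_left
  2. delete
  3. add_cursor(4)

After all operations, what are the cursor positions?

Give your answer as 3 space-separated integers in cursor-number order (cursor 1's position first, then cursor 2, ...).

After op 1 (move_left): buffer="mqztdetkj" (len 9), cursors c1@0 c2@1, authorship .........
After op 2 (delete): buffer="qztdetkj" (len 8), cursors c1@0 c2@0, authorship ........
After op 3 (add_cursor(4)): buffer="qztdetkj" (len 8), cursors c1@0 c2@0 c3@4, authorship ........

Answer: 0 0 4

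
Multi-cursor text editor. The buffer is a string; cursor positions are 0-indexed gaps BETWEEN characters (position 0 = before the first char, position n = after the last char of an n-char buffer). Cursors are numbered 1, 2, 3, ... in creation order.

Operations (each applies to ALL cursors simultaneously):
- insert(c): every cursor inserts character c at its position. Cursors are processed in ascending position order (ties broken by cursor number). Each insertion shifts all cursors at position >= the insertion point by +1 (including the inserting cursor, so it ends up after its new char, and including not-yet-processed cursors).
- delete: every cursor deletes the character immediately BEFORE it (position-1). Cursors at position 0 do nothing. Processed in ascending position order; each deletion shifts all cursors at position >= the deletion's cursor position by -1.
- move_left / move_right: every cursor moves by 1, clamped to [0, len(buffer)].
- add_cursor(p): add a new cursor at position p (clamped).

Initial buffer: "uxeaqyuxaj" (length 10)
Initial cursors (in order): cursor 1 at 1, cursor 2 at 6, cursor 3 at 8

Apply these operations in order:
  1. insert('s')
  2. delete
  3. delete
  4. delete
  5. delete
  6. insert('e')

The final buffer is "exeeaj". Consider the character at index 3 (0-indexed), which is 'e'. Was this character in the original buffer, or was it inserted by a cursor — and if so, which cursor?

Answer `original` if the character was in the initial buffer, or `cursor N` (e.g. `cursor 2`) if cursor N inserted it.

After op 1 (insert('s')): buffer="usxeaqysuxsaj" (len 13), cursors c1@2 c2@8 c3@11, authorship .1.....2..3..
After op 2 (delete): buffer="uxeaqyuxaj" (len 10), cursors c1@1 c2@6 c3@8, authorship ..........
After op 3 (delete): buffer="xeaquaj" (len 7), cursors c1@0 c2@4 c3@5, authorship .......
After op 4 (delete): buffer="xeaaj" (len 5), cursors c1@0 c2@3 c3@3, authorship .....
After op 5 (delete): buffer="xaj" (len 3), cursors c1@0 c2@1 c3@1, authorship ...
After op 6 (insert('e')): buffer="exeeaj" (len 6), cursors c1@1 c2@4 c3@4, authorship 1.23..
Authorship (.=original, N=cursor N): 1 . 2 3 . .
Index 3: author = 3

Answer: cursor 3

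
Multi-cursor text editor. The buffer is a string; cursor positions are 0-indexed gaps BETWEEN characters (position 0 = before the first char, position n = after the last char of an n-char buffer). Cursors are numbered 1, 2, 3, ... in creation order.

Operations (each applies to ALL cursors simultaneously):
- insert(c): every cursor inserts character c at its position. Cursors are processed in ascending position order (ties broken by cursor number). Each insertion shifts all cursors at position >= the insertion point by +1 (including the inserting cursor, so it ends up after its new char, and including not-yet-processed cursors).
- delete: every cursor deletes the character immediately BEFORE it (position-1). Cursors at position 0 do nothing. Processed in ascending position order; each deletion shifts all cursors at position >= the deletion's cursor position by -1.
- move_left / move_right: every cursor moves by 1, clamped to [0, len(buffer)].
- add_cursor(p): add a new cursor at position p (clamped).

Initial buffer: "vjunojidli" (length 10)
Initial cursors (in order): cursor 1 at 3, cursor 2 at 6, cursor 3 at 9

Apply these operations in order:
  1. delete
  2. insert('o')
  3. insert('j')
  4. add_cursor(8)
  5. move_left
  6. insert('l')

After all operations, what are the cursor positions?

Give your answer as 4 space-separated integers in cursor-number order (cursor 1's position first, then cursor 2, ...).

Answer: 4 10 15 10

Derivation:
After op 1 (delete): buffer="vjnoidi" (len 7), cursors c1@2 c2@4 c3@6, authorship .......
After op 2 (insert('o')): buffer="vjonooidoi" (len 10), cursors c1@3 c2@6 c3@9, authorship ..1..2..3.
After op 3 (insert('j')): buffer="vjojnoojidoji" (len 13), cursors c1@4 c2@8 c3@12, authorship ..11..22..33.
After op 4 (add_cursor(8)): buffer="vjojnoojidoji" (len 13), cursors c1@4 c2@8 c4@8 c3@12, authorship ..11..22..33.
After op 5 (move_left): buffer="vjojnoojidoji" (len 13), cursors c1@3 c2@7 c4@7 c3@11, authorship ..11..22..33.
After op 6 (insert('l')): buffer="vjoljnoolljidolji" (len 17), cursors c1@4 c2@10 c4@10 c3@15, authorship ..111..2242..333.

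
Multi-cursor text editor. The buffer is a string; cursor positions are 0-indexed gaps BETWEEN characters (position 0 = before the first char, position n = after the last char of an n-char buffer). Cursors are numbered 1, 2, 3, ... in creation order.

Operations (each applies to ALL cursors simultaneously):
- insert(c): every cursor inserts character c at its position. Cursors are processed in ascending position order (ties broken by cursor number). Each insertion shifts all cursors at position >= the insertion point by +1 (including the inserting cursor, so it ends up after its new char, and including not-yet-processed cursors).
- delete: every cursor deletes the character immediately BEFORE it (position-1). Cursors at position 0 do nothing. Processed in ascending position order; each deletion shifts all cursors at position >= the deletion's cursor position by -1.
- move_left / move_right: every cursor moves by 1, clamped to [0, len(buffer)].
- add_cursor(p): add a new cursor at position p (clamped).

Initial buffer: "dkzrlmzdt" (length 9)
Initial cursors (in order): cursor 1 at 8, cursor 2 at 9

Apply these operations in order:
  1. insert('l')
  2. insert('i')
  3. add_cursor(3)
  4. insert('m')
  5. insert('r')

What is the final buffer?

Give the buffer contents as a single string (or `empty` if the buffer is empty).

After op 1 (insert('l')): buffer="dkzrlmzdltl" (len 11), cursors c1@9 c2@11, authorship ........1.2
After op 2 (insert('i')): buffer="dkzrlmzdlitli" (len 13), cursors c1@10 c2@13, authorship ........11.22
After op 3 (add_cursor(3)): buffer="dkzrlmzdlitli" (len 13), cursors c3@3 c1@10 c2@13, authorship ........11.22
After op 4 (insert('m')): buffer="dkzmrlmzdlimtlim" (len 16), cursors c3@4 c1@12 c2@16, authorship ...3.....111.222
After op 5 (insert('r')): buffer="dkzmrrlmzdlimrtlimr" (len 19), cursors c3@5 c1@14 c2@19, authorship ...33.....1111.2222

Answer: dkzmrrlmzdlimrtlimr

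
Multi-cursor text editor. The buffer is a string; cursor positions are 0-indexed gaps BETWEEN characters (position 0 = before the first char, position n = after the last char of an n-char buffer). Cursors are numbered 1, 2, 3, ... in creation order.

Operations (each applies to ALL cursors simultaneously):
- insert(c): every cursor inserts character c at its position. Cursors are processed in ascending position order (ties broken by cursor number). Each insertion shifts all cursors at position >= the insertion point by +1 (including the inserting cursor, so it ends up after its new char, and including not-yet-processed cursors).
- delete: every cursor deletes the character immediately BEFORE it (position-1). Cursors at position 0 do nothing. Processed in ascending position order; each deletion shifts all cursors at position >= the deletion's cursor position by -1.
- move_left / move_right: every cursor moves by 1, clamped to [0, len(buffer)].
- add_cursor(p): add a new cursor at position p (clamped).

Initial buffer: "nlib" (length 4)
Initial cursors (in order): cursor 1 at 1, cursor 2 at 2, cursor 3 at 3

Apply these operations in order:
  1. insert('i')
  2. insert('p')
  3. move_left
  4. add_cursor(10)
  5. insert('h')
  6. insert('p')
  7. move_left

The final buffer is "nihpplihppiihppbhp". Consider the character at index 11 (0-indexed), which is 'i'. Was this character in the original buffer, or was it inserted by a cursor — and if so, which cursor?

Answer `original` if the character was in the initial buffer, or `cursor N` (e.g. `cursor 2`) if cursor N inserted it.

Answer: cursor 3

Derivation:
After op 1 (insert('i')): buffer="niliiib" (len 7), cursors c1@2 c2@4 c3@6, authorship .1.2.3.
After op 2 (insert('p')): buffer="niplipiipb" (len 10), cursors c1@3 c2@6 c3@9, authorship .11.22.33.
After op 3 (move_left): buffer="niplipiipb" (len 10), cursors c1@2 c2@5 c3@8, authorship .11.22.33.
After op 4 (add_cursor(10)): buffer="niplipiipb" (len 10), cursors c1@2 c2@5 c3@8 c4@10, authorship .11.22.33.
After op 5 (insert('h')): buffer="nihplihpiihpbh" (len 14), cursors c1@3 c2@7 c3@11 c4@14, authorship .111.222.333.4
After op 6 (insert('p')): buffer="nihpplihppiihppbhp" (len 18), cursors c1@4 c2@9 c3@14 c4@18, authorship .1111.2222.3333.44
After op 7 (move_left): buffer="nihpplihppiihppbhp" (len 18), cursors c1@3 c2@8 c3@13 c4@17, authorship .1111.2222.3333.44
Authorship (.=original, N=cursor N): . 1 1 1 1 . 2 2 2 2 . 3 3 3 3 . 4 4
Index 11: author = 3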